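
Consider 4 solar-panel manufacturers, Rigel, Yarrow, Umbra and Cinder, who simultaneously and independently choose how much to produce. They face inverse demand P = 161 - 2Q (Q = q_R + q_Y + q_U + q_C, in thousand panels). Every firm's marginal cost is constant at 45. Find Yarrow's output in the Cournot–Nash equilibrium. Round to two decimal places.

11.60

Each firm earns π_i = (161 - 2Q)q_i - 45q_i.
Setting ∂π_i/∂q_i = 0 with rivals' quantities fixed: 116 - 4q_i - 2·Σ_{j≠i} q_j = 0.
By symmetry each firm produces the same amount; substituting Σ_{j≠i} q_j = 3q_i yields q_i = 116/10 = 58/5.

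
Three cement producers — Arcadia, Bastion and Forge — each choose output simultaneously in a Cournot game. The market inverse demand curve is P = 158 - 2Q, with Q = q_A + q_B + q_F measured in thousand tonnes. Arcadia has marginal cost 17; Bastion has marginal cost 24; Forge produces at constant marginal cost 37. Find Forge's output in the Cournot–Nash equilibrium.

11

Arcadia's profit: π_A = (158 - 2Q)q_A - (17q_A). Setting ∂π_A/∂q_A = 0: 141 - 4q_A - 2(q_B + q_F) = 0.
Bastion's profit: π_B = (158 - 2Q)q_B - (24q_B). Setting ∂π_B/∂q_B = 0: 134 - 4q_B - 2(q_A + q_F) = 0.
Forge's first-order condition: 121 - 4q_F - 2(q_A + q_B) = 0.
Adding the 3 first-order conditions: 396 − 8Q = 0, so Q = 99/2.
Back-substituting: q_A = (141 − 99)/2 = 21, q_B = (134 − 99)/2 = 35/2, q_F = (121 − 99)/2 = 11.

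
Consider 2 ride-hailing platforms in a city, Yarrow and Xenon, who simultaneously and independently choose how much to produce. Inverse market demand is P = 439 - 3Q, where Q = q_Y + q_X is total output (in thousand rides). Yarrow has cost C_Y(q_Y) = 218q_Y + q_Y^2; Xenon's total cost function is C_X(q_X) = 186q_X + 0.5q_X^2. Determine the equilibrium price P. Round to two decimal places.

Yarrow's profit: π_Y = (439 - 3Q)q_Y - (218q_Y + q_Y²). Setting ∂π_Y/∂q_Y = 0: 221 - 8q_Y - 3(q_X) = 0.
Xenon's profit: π_X = (439 - 3Q)q_X - (186q_X + (1/2)q_X²). Setting ∂π_X/∂q_X = 0: 253 - 7q_X - 3(q_Y) = 0.
Best responses: q_Y = (221 - 3q_X)/8, q_X = (253 - 3q_Y)/7.
Substituting one into the other gives q_Y = 788/47 and q_X = 1361/47.
Total output Q = 45.7234, so price P = 439 - 3·45.7234 = 301.8298.

301.83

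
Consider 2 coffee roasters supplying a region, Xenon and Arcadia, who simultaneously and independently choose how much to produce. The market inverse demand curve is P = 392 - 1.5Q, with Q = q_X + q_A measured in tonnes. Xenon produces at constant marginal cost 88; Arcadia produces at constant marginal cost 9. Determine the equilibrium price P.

163

Xenon's profit: π_X = (392 - 1.5Q)q_X - (88q_X). Setting ∂π_X/∂q_X = 0: 304 - 3q_X - (3/2)(q_A) = 0.
Arcadia's first-order condition: 383 - 3q_A - (3/2)(q_X) = 0.
Best responses: q_X = (304 - (3/2)q_A)/3, q_A = (383 - (3/2)q_X)/3.
Solving the pair: q_X = 50, q_A = 308/3.
Total output Q = 458/3, so price P = 392 - (3/2)·(458/3) = 163.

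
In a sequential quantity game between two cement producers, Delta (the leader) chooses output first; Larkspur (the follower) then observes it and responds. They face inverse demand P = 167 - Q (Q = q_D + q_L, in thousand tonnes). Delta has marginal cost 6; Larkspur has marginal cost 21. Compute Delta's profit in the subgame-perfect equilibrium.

Solve by backward induction. Given q_D, the follower Larkspur maximises π_L = (167 - q_D - q_L)q_L - 21q_L.
Follower FOC: 146 - q_D - 2q_L = 0, so q_L(q_D) = (146 - q_D)/2.
Delta substitutes q_L(q_D) into its own profit: π_D = q_D(167 - q_D - (146 - q_D)/2) - 6q_D = (94 - (1/2)q_D)q_D - 6q_D.
The leader's first-order condition 88 - q_D = 0 yields q_D = 88.
Then q_L = (146 - 88)/2 = 29.
Price P = 167 - 117 = 50.
Delta's profit: (50 - 6)·88 = 3872.

3872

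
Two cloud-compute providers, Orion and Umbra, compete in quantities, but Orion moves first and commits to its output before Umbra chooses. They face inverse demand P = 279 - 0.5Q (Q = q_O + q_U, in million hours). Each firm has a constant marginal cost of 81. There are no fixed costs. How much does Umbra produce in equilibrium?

99

Solve by backward induction. Given q_O, the follower Umbra maximises π_U = (279 - (1/2)q_O - (1/2)q_U)q_U - 81q_U.
Setting the follower's marginal profit to zero, 198 - (1/2)q_O - q_U = 0, i.e. q_U = (198 - (1/2)q_O).
Orion substitutes q_U(q_O) into its own profit: π_O = q_O(279 - (1/2)q_O - (198 - (1/2)q_O)/2) - 81q_O = (180 - (1/4)q_O)q_O - 81q_O.
The leader's first-order condition 99 - (1/2)q_O = 0 yields q_O = 198.
Then q_U = (198 - (1/2)·198) = 99.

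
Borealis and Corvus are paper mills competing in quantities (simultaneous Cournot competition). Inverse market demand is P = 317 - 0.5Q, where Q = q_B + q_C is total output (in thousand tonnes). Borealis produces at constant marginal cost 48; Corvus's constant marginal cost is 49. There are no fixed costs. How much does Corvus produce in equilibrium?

178

Borealis's profit: π_B = (317 - 0.5Q)q_B - (48q_B). Setting ∂π_B/∂q_B = 0: 269 - q_B - (1/2)(q_C) = 0.
Corvus's profit: π_C = (317 - 0.5Q)q_C - (49q_C). Setting ∂π_C/∂q_C = 0: 268 - q_C - (1/2)(q_B) = 0.
Best responses: q_B = (269 - (1/2)q_C), q_C = (268 - (1/2)q_B).
Substituting one into the other gives q_B = 180 and q_C = 178.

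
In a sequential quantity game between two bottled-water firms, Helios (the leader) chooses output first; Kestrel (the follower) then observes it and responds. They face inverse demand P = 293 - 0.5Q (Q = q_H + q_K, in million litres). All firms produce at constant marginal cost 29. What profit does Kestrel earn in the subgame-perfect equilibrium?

Solve by backward induction. Given q_H, the follower Kestrel maximises π_K = (293 - (1/2)q_H - (1/2)q_K)q_K - 29q_K.
Setting the follower's marginal profit to zero, 264 - (1/2)q_H - q_K = 0, i.e. q_K = (264 - (1/2)q_H).
Helios substitutes q_K(q_H) into its own profit: π_H = q_H(293 - (1/2)q_H - (264 - (1/2)q_H)/2) - 29q_H = (161 - (1/4)q_H)q_H - 29q_H.
The leader's first-order condition 132 - (1/2)q_H = 0 yields q_H = 264.
Then q_K = (264 - (1/2)·264) = 132.
Price P = 293 - (1/2)·396 = 95.
Kestrel's profit: (95 - 29)·132 = 8712.

8712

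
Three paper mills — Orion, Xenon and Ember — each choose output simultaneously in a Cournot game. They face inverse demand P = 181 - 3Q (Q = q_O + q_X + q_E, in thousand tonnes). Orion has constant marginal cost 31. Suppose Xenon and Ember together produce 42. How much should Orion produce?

4

With rivals' combined output fixed at 42, Orion's profit is π_O = (181 - 3·42 - 3q_O)q_O - (31q_O) = (55 - 3q_O)q_O - (31q_O).
∂π_O/∂q_O = 24 - 6q_O = 0, so q_O = 4.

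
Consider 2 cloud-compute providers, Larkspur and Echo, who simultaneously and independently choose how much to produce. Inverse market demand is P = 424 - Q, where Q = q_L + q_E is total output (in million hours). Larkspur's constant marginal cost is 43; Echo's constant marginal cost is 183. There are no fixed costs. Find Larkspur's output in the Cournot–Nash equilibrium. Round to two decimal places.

173.67

Larkspur's profit: π_L = (424 - Q)q_L - (43q_L). Setting ∂π_L/∂q_L = 0: 381 - 2q_L - (q_E) = 0.
Echo's first-order condition: 241 - 2q_E - (q_L) = 0.
Rearranging gives the reaction functions q_L = (381 - q_E)/2 and q_E = (241 - q_L)/2.
Substituting one into the other gives q_L = 521/3 and q_E = 101/3.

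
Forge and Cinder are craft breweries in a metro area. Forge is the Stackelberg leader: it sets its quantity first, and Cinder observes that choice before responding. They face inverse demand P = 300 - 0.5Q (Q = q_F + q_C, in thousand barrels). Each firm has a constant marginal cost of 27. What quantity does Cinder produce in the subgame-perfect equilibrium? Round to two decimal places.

136.50

The follower Cinder best-responds to any q_F: π_C = (300 - 0.5Q)q_C - 27q_C.
Follower FOC: 273 - (1/2)q_F - q_C = 0, so q_C(q_F) = (273 - (1/2)q_F).
Forge substitutes q_C(q_F) into its own profit: π_F = q_F(300 - (1/2)q_F - (273 - (1/2)q_F)/2) - 27q_F = (327/2 - (1/4)q_F)q_F - 27q_F.
The leader's first-order condition 273/2 - (1/2)q_F = 0 yields q_F = 273.
Then q_C = (273 - (1/2)·273) = 273/2.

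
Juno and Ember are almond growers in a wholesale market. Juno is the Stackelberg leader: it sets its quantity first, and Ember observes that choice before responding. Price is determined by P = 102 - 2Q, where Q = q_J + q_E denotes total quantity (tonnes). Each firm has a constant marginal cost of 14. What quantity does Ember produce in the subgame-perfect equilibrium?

11

The follower Ember best-responds to any q_J: π_E = (102 - 2Q)q_E - 14q_E.
Setting the follower's marginal profit to zero, 88 - 2q_J - 4q_E = 0, i.e. q_E = (88 - 2q_J)/4.
Juno substitutes q_E(q_J) into its own profit: π_J = q_J(102 - 2q_J - (88 - 2q_J)/2) - 14q_J = (58 - q_J)q_J - 14q_J.
The leader's first-order condition 44 - 2q_J = 0 yields q_J = 22.
Then q_E = (88 - 2·22)/4 = 11.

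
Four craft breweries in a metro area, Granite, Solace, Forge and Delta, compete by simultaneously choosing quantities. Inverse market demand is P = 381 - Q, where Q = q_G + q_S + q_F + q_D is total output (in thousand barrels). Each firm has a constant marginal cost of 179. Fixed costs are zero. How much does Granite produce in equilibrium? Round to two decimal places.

A representative firm's profit is π_i = q_i(381 - Q) - 179q_i.
First-order condition (treating rivals' output as given): 202 - 2q_i - Σ_{j≠i} q_j = 0.
With identical firms every q_j equals q_i, so Σ_{j≠i} q_j = 3q_i and 202 = 5q_i, giving q_i = 202/5.

40.40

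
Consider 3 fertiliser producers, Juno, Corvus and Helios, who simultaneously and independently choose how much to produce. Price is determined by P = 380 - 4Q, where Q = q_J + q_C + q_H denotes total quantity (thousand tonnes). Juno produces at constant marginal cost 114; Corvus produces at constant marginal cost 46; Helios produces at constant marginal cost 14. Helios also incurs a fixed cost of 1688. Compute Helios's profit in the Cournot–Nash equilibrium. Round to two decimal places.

2187.06

Juno's profit: π_J = (380 - 4Q)q_J - (114q_J). Setting ∂π_J/∂q_J = 0: 266 - 8q_J - 4(q_C + q_H) = 0.
Corvus's profit: π_C = (380 - 4Q)q_C - (46q_C). Setting ∂π_C/∂q_C = 0: 334 - 8q_C - 4(q_J + q_H) = 0.
Helios's first-order condition: 366 - 8q_H - 4(q_J + q_C) = 0.
Summing all 3 equations gives 966 − 16Q = 0, hence Q = 483/8.
Back-substituting: q_J = (266 − 483/2)/4 = 49/8, q_C = (334 − 483/2)/4 = 185/8, q_H = (366 − 483/2)/4 = 249/8.
Price P = 380 - 4·(483/8) = 277/2.
Helios's profit: (277/2 - 14)·(249/8) - 1688 = 2187.0625.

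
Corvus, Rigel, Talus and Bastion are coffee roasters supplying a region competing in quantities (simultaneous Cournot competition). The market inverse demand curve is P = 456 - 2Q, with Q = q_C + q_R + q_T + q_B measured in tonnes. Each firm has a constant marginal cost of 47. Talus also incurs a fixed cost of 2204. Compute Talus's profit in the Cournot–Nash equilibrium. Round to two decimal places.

1141.62

A representative firm's profit is π_i = q_i(456 - 2Q) - 47q_i.
Setting ∂π_i/∂q_i = 0 with rivals' quantities fixed: 409 - 4q_i - 2·Σ_{j≠i} q_j = 0.
With identical firms every q_j equals q_i, so Σ_{j≠i} q_j = 3q_i and 409 = 10q_i, giving q_i = 409/10.
Price P = 456 - 2·(818/5) = 644/5.
Talus's profit: (644/5 - 47)·(409/10) - 2204 = 1141.6200.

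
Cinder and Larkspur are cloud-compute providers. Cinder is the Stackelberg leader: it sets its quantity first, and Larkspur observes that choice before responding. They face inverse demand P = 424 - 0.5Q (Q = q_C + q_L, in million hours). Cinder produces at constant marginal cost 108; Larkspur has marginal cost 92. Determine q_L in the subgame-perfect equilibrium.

Solve by backward induction. Given q_C, the follower Larkspur maximises π_L = (424 - (1/2)q_C - (1/2)q_L)q_L - 92q_L.
Setting the follower's marginal profit to zero, 332 - (1/2)q_C - q_L = 0, i.e. q_L = (332 - (1/2)q_C).
The leader anticipates this reaction. Substituting into P = 424 - 0.5Q gives P = 258 - (1/4)q_C, so π_C = (258 - (1/4)q_C)q_C - 108q_C.
The leader's first-order condition 150 - (1/2)q_C = 0 yields q_C = 300.
Then q_L = (332 - (1/2)·300) = 182.

182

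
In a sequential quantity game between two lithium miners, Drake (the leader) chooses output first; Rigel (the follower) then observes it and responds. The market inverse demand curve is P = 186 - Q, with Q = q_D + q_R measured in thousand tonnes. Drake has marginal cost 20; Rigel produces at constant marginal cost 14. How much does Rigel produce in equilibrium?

The follower Rigel best-responds to any q_D: π_R = (186 - Q)q_R - 14q_R.
∂π_R/∂q_R = 172 - q_D - 2q_R = 0 gives the reaction function q_R = (172 - q_D)/2.
Drake substitutes q_R(q_D) into its own profit: π_D = q_D(186 - q_D - (172 - q_D)/2) - 20q_D = (100 - (1/2)q_D)q_D - 20q_D.
The leader's first-order condition 80 - q_D = 0 yields q_D = 80.
Then q_R = (172 - 80)/2 = 46.

46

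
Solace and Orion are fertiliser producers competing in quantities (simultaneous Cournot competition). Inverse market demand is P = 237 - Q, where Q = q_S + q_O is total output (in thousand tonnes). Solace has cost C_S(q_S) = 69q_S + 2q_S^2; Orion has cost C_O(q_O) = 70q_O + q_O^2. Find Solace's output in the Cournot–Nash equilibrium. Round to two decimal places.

Solace's profit: π_S = (237 - Q)q_S - (69q_S + 2q_S²). Setting ∂π_S/∂q_S = 0: 168 - 6q_S - (q_O) = 0.
Orion's profit: π_O = (237 - Q)q_O - (70q_O + q_O²). Setting ∂π_O/∂q_O = 0: 167 - 4q_O - (q_S) = 0.
So q_S = (168 - q_O)/6 and q_O = (167 - q_S)/4.
Solving the pair: q_S = 505/23, q_O = 834/23.

21.96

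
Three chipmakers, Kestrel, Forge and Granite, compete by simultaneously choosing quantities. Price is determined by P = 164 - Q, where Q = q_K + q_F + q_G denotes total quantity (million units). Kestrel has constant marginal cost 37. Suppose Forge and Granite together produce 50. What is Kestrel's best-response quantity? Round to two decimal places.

With rivals' combined output fixed at 50, Kestrel's profit is π_K = (164 - 50 - q_K)q_K - (37q_K) = (114 - q_K)q_K - (37q_K).
∂π_K/∂q_K = 77 - 2q_K = 0, so q_K = 77/2.

38.50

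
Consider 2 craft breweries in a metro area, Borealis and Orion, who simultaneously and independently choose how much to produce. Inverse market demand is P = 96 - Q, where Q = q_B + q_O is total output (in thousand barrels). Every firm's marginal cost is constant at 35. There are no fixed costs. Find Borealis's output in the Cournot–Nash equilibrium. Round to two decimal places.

20.33

Each firm earns π_i = (96 - Q)q_i - 35q_i.
Setting ∂π_i/∂q_i = 0 with rivals' quantities fixed: 61 - 2q_i - q_j = 0.
With identical firms every q_j equals q_i, so q_j = q_i and 61 = 3q_i, giving q_i = 61/3.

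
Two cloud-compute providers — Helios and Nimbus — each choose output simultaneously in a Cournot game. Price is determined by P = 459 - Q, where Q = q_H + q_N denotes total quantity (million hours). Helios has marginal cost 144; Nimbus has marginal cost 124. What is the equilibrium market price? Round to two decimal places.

Helios's profit: π_H = (459 - Q)q_H - (144q_H). Setting ∂π_H/∂q_H = 0: 315 - 2q_H - (q_N) = 0.
Nimbus's profit: π_N = (459 - Q)q_N - (124q_N). Setting ∂π_N/∂q_N = 0: 335 - 2q_N - (q_H) = 0.
So q_H = (315 - q_N)/2 and q_N = (335 - q_H)/2.
Solving the pair: q_H = 295/3, q_N = 355/3.
Total output Q = 650/3, so price P = 459 - 650/3 = 727/3.

242.33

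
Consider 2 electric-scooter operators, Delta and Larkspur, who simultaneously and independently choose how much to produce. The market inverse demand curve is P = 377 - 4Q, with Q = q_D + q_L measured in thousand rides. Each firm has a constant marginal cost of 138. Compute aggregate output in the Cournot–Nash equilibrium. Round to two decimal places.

39.83

A representative firm's profit is π_i = q_i(377 - 4Q) - 138q_i.
Setting ∂π_i/∂q_i = 0 with rivals' quantities fixed: 239 - 8q_i - 4q_j = 0.
With identical firms every q_j equals q_i, so q_j = q_i and 239 = 12q_i, giving q_i = 239/12.
Total output Q = 239/12 + 239/12 = 239/6.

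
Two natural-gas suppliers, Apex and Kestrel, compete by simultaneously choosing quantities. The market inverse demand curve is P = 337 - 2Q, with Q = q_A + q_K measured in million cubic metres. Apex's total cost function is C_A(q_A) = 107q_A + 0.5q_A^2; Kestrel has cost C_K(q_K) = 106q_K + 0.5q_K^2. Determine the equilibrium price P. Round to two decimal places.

205.29

Apex's profit: π_A = (337 - 2Q)q_A - (107q_A + (1/2)q_A²). Setting ∂π_A/∂q_A = 0: 230 - 5q_A - 2(q_K) = 0.
Kestrel's first-order condition: 231 - 5q_K - 2(q_A) = 0.
So q_A = (230 - 2q_K)/5 and q_K = (231 - 2q_A)/5.
Solving the pair: q_A = 688/21, q_K = 695/21.
Total output Q = 461/7, so price P = 337 - 2·(461/7) = 1437/7.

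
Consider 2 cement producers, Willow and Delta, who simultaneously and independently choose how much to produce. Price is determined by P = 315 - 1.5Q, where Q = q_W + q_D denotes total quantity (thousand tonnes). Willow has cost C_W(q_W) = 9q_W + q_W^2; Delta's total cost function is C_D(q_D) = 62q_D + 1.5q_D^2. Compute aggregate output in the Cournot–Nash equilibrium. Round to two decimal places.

Willow's profit: π_W = (315 - 1.5Q)q_W - (9q_W + q_W²). Setting ∂π_W/∂q_W = 0: 306 - 5q_W - (3/2)(q_D) = 0.
Delta's profit: π_D = (315 - 1.5Q)q_D - (62q_D + (3/2)q_D²). Setting ∂π_D/∂q_D = 0: 253 - 6q_D - (3/2)(q_W) = 0.
So q_W = (306 - (3/2)q_D)/5 and q_D = (253 - (3/2)q_W)/6.
Substituting one into the other gives q_W = 1942/37 and q_D = 29.0450.
Total output Q = 1942/37 + 29.0450 = 81.5315.

81.53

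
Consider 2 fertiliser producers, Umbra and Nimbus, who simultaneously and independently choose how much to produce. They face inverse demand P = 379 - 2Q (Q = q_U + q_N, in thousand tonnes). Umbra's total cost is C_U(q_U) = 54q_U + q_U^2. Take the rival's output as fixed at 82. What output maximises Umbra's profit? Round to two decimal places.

With the rival's output fixed at 82, Umbra's profit is π_U = (379 - 2·82 - 2q_U)q_U - (54q_U + q_U²) = (215 - 2q_U)q_U - (54q_U + q_U²).
∂π_U/∂q_U = 161 - 6q_U = 0, so q_U = 161/6.

26.83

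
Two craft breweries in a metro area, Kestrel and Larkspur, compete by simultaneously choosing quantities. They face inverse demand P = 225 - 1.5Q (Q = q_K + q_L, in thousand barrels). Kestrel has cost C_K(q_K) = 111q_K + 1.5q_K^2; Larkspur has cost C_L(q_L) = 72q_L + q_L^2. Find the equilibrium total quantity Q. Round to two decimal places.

Kestrel's profit: π_K = (225 - 1.5Q)q_K - (111q_K + (3/2)q_K²). Setting ∂π_K/∂q_K = 0: 114 - 6q_K - (3/2)(q_L) = 0.
Larkspur's first-order condition: 153 - 5q_L - (3/2)(q_K) = 0.
Rearranging gives the reaction functions q_K = (114 - (3/2)q_L)/6 and q_L = (153 - (3/2)q_K)/5.
Solving the pair: q_K = 454/37, q_L = 996/37.
Total output Q = 454/37 + 996/37 = 1450/37.

39.19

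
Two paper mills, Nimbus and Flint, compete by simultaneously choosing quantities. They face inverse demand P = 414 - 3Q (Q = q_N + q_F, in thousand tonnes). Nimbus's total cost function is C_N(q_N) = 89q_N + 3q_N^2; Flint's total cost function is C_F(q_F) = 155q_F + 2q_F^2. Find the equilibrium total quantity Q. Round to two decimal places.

41.50

Nimbus's profit: π_N = (414 - 3Q)q_N - (89q_N + 3q_N²). Setting ∂π_N/∂q_N = 0: 325 - 12q_N - 3(q_F) = 0.
Flint's profit: π_F = (414 - 3Q)q_F - (155q_F + 2q_F²). Setting ∂π_F/∂q_F = 0: 259 - 10q_F - 3(q_N) = 0.
So q_N = (325 - 3q_F)/12 and q_F = (259 - 3q_N)/10.
Substituting one into the other gives q_N = 22.2793 and q_F = 711/37.
Total output Q = 22.2793 + 711/37 = 41.4955.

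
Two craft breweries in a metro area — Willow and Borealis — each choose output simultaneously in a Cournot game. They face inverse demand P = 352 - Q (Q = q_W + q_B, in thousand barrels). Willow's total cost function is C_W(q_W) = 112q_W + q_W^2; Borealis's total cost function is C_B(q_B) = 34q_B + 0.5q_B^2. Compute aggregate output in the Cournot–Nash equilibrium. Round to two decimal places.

Willow's profit: π_W = (352 - Q)q_W - (112q_W + q_W²). Setting ∂π_W/∂q_W = 0: 240 - 4q_W - (q_B) = 0.
Borealis's first-order condition: 318 - 3q_B - (q_W) = 0.
Best responses: q_W = (240 - q_B)/4, q_B = (318 - q_W)/3.
Solving the pair: q_W = 402/11, q_B = 1032/11.
Total output Q = 402/11 + 1032/11 = 1434/11.

130.36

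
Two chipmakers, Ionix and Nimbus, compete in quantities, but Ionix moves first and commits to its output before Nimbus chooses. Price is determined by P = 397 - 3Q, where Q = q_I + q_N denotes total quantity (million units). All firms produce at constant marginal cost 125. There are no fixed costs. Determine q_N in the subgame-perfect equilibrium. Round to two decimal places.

The follower Nimbus best-responds to any q_I: π_N = (397 - 3Q)q_N - 125q_N.
∂π_N/∂q_N = 272 - 3q_I - 6q_N = 0 gives the reaction function q_N = (272 - 3q_I)/6.
The leader anticipates this reaction. Substituting into P = 397 - 3Q gives P = 261 - (3/2)q_I, so π_I = (261 - (3/2)q_I)q_I - 125q_I.
Leader FOC: 136 - 3q_I = 0, so q_I = 136/3.
Then q_N = (272 - 3·(136/3))/6 = 68/3.

22.67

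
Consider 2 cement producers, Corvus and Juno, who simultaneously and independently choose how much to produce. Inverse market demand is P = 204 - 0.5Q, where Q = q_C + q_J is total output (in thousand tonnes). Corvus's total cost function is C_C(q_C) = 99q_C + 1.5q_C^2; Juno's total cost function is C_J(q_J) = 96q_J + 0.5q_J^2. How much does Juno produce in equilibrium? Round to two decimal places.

Corvus's profit: π_C = (204 - 0.5Q)q_C - (99q_C + (3/2)q_C²). Setting ∂π_C/∂q_C = 0: 105 - 4q_C - (1/2)(q_J) = 0.
Juno's profit: π_J = (204 - 0.5Q)q_J - (96q_J + (1/2)q_J²). Setting ∂π_J/∂q_J = 0: 108 - 2q_J - (1/2)(q_C) = 0.
Best responses: q_C = (105 - (1/2)q_J)/4, q_J = (108 - (1/2)q_C)/2.
Solving the pair: q_C = 624/31, q_J = 1518/31.

48.97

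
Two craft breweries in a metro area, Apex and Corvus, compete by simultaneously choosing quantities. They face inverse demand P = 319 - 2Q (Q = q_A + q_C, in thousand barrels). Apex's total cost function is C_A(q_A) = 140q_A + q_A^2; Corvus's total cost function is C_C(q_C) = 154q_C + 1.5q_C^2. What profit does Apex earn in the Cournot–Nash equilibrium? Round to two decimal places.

1769.94

Apex's profit: π_A = (319 - 2Q)q_A - (140q_A + q_A²). Setting ∂π_A/∂q_A = 0: 179 - 6q_A - 2(q_C) = 0.
Corvus's first-order condition: 165 - 7q_C - 2(q_A) = 0.
So q_A = (179 - 2q_C)/6 and q_C = (165 - 2q_A)/7.
Solving the pair: q_A = 923/38, q_C = 316/19.
Price P = 319 - 2·(1555/38) = 237.1579.
Apex's profit: 237.1579·(923/38) - 140·(923/38) - (923/38)² = 1769.9356.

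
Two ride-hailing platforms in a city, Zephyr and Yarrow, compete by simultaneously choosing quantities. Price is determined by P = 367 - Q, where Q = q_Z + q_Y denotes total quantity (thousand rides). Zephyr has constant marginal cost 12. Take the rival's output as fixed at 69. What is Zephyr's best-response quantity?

With the rival's output fixed at 69, Zephyr's profit is π_Z = (367 - 69 - q_Z)q_Z - (12q_Z) = (298 - q_Z)q_Z - (12q_Z).
∂π_Z/∂q_Z = 286 - 2q_Z = 0, so q_Z = 143.

143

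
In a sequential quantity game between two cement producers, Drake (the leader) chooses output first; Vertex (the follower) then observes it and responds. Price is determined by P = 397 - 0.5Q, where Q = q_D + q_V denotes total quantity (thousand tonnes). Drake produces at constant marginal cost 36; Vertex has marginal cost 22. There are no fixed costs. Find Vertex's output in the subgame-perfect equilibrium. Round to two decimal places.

201.50

Solve by backward induction. Given q_D, the follower Vertex maximises π_V = (397 - (1/2)q_D - (1/2)q_V)q_V - 22q_V.
∂π_V/∂q_V = 375 - (1/2)q_D - q_V = 0 gives the reaction function q_V = (375 - (1/2)q_D).
The leader anticipates this reaction. Substituting into P = 397 - 0.5Q gives P = 419/2 - (1/4)q_D, so π_D = (419/2 - (1/4)q_D)q_D - 36q_D.
Maximising: ∂π_D/∂q_D = 347/2 - (1/2)q_D = 0, giving q_D = 347.
Then q_V = (375 - (1/2)·347) = 403/2.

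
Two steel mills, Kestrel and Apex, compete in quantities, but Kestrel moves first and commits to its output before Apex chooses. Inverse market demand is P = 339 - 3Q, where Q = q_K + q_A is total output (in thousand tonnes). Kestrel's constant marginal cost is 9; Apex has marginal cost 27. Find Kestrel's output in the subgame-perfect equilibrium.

Solve by backward induction. Given q_K, the follower Apex maximises π_A = (339 - 3q_K - 3q_A)q_A - 27q_A.
Setting the follower's marginal profit to zero, 312 - 3q_K - 6q_A = 0, i.e. q_A = (312 - 3q_K)/6.
The leader anticipates this reaction. Substituting into P = 339 - 3Q gives P = 183 - (3/2)q_K, so π_K = (183 - (3/2)q_K)q_K - 9q_K.
Leader FOC: 174 - 3q_K = 0, so q_K = 58.
Then q_A = (312 - 3·58)/6 = 23.

58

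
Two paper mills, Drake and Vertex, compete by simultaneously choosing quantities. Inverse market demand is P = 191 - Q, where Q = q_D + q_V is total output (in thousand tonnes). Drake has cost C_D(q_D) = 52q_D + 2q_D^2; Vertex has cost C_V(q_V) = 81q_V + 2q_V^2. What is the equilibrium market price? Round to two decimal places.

155.43

Drake's profit: π_D = (191 - Q)q_D - (52q_D + 2q_D²). Setting ∂π_D/∂q_D = 0: 139 - 6q_D - (q_V) = 0.
Vertex's first-order condition: 110 - 6q_V - (q_D) = 0.
Rearranging gives the reaction functions q_D = (139 - q_V)/6 and q_V = (110 - q_D)/6.
Substituting one into the other gives q_D = 724/35 and q_V = 521/35.
Total output Q = 249/7, so price P = 191 - 249/7 = 1088/7.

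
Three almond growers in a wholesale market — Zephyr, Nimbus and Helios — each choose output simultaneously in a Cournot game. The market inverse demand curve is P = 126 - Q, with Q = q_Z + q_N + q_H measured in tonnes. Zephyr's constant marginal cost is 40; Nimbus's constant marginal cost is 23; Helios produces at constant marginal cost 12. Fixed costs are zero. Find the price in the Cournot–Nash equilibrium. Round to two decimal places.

50.25

Zephyr's profit: π_Z = (126 - Q)q_Z - (40q_Z). Setting ∂π_Z/∂q_Z = 0: 86 - 2q_Z - (q_N + q_H) = 0.
Nimbus's first-order condition: 103 - 2q_N - (q_Z + q_H) = 0.
Helios's profit: π_H = (126 - Q)q_H - (12q_H). Setting ∂π_H/∂q_H = 0: 114 - 2q_H - (q_Z + q_N) = 0.
Summing all 3 equations gives 303 − 4Q = 0, hence Q = 303/4.
Back-substituting: q_Z = (86 − 303/4) = 41/4, q_N = (103 − 303/4) = 109/4, q_H = (114 − 303/4) = 153/4.
Total output Q = 303/4, so price P = 126 - 303/4 = 201/4.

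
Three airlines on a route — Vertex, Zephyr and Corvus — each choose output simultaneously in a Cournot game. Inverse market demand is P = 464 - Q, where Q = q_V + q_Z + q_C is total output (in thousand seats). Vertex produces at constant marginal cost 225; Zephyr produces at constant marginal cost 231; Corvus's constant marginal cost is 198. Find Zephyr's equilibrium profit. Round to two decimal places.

Vertex's profit: π_V = (464 - Q)q_V - (225q_V). Setting ∂π_V/∂q_V = 0: 239 - 2q_V - (q_Z + q_C) = 0.
Zephyr's first-order condition: 233 - 2q_Z - (q_V + q_C) = 0.
Corvus's first-order condition: 266 - 2q_C - (q_V + q_Z) = 0.
Adding the 3 first-order conditions: 738 − 4Q = 0, so Q = 369/2.
Back-substituting: q_V = (239 − 369/2) = 109/2, q_Z = (233 − 369/2) = 97/2, q_C = (266 − 369/2) = 163/2.
Price P = 464 - 369/2 = 559/2.
Zephyr's profit: (559/2 - 231)·(97/2) = 2352.2500.

2352.25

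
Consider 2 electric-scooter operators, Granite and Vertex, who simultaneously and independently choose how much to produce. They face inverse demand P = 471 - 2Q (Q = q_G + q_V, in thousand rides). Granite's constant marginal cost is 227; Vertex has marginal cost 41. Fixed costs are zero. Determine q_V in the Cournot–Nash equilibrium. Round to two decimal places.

Granite's profit: π_G = (471 - 2Q)q_G - (227q_G). Setting ∂π_G/∂q_G = 0: 244 - 4q_G - 2(q_V) = 0.
Vertex's first-order condition: 430 - 4q_V - 2(q_G) = 0.
Best responses: q_G = (244 - 2q_V)/4, q_V = (430 - 2q_G)/4.
Substituting one into the other gives q_G = 29/3 and q_V = 308/3.

102.67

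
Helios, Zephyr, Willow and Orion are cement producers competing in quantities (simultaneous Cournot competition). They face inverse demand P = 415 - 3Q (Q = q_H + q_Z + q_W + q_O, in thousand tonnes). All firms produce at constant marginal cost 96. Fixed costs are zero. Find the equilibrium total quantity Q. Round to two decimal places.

Each firm earns π_i = (415 - 3Q)q_i - 96q_i.
First-order condition (treating rivals' output as given): 319 - 6q_i - 3·Σ_{j≠i} q_j = 0.
By symmetry each firm produces the same amount; substituting Σ_{j≠i} q_j = 3q_i yields q_i = 319/15.
Total output Q = 319/15 + 319/15 + 319/15 + 319/15 = 1276/15.

85.07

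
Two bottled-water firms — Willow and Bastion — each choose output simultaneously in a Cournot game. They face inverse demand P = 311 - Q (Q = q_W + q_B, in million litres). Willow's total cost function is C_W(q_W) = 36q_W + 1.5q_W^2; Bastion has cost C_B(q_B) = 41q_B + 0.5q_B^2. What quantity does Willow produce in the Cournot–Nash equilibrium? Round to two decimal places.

Willow's profit: π_W = (311 - Q)q_W - (36q_W + (3/2)q_W²). Setting ∂π_W/∂q_W = 0: 275 - 5q_W - (q_B) = 0.
Bastion's first-order condition: 270 - 3q_B - (q_W) = 0.
Rearranging gives the reaction functions q_W = (275 - q_B)/5 and q_B = (270 - q_W)/3.
Substituting one into the other gives q_W = 555/14 and q_B = 1075/14.

39.64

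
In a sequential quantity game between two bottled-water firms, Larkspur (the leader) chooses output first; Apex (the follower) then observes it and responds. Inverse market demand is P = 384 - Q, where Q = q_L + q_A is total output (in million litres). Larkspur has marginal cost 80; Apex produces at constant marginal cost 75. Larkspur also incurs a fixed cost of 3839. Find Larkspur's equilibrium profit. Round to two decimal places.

The follower Apex best-responds to any q_L: π_A = (384 - Q)q_A - 75q_A.
Follower FOC: 309 - q_L - 2q_A = 0, so q_A(q_L) = (309 - q_L)/2.
Larkspur substitutes q_A(q_L) into its own profit: π_L = q_L(384 - q_L - (309 - q_L)/2) - 80q_L = (459/2 - (1/2)q_L)q_L - 80q_L.
Leader FOC: 299/2 - q_L = 0, so q_L = 299/2.
Then q_A = (309 - 299/2)/2 = 319/4.
Price P = 384 - 917/4 = 619/4.
Larkspur's profit: (619/4 - 80)·(299/2) - 3839 = 7336.1250.

7336.13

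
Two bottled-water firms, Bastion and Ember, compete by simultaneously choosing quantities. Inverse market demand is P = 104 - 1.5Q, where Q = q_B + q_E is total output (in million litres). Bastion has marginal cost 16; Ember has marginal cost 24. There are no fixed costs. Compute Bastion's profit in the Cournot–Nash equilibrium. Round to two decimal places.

Bastion's profit: π_B = (104 - 1.5Q)q_B - (16q_B). Setting ∂π_B/∂q_B = 0: 88 - 3q_B - (3/2)(q_E) = 0.
Ember's first-order condition: 80 - 3q_E - (3/2)(q_B) = 0.
Rearranging gives the reaction functions q_B = (88 - (3/2)q_E)/3 and q_E = (80 - (3/2)q_B)/3.
Solving the pair: q_B = 64/3, q_E = 16.
Price P = 104 - (3/2)·(112/3) = 48.
Bastion's profit: (48 - 16)·(64/3) = 682.6667.

682.67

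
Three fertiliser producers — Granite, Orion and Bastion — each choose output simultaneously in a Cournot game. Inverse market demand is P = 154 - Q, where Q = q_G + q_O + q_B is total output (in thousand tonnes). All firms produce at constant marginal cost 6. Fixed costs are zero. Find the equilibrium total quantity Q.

A representative firm's profit is π_i = q_i(154 - Q) - 6q_i.
First-order condition (treating rivals' output as given): 148 - 2q_i - Σ_{j≠i} q_j = 0.
By symmetry each firm produces the same amount; substituting Σ_{j≠i} q_j = 2q_i yields q_i = 148/4 = 37.
Total output Q = 37 + 37 + 37 = 111.

111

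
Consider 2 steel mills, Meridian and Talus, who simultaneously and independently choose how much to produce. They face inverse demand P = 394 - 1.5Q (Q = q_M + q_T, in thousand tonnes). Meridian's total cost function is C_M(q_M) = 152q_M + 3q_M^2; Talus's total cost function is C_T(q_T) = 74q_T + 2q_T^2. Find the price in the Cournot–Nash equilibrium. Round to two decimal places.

Meridian's profit: π_M = (394 - 1.5Q)q_M - (152q_M + 3q_M²). Setting ∂π_M/∂q_M = 0: 242 - 9q_M - (3/2)(q_T) = 0.
Talus's first-order condition: 320 - 7q_T - (3/2)(q_M) = 0.
Best responses: q_M = (242 - (3/2)q_T)/9, q_T = (320 - (3/2)q_M)/7.
Substituting one into the other gives q_M = 19.9835 and q_T = 41.4321.
Total output Q = 61.4156, so price P = 394 - (3/2)·61.4156 = 301.8765.

301.88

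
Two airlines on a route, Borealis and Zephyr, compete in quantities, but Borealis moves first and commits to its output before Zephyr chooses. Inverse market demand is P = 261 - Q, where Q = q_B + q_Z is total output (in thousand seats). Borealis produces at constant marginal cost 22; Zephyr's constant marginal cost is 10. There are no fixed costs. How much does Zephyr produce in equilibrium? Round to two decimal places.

68.75

Solve by backward induction. Given q_B, the follower Zephyr maximises π_Z = (261 - q_B - q_Z)q_Z - 10q_Z.
∂π_Z/∂q_Z = 251 - q_B - 2q_Z = 0 gives the reaction function q_Z = (251 - q_B)/2.
The leader anticipates this reaction. Substituting into P = 261 - Q gives P = 271/2 - (1/2)q_B, so π_B = (271/2 - (1/2)q_B)q_B - 22q_B.
Leader FOC: 227/2 - q_B = 0, so q_B = 227/2.
Then q_Z = (251 - 227/2)/2 = 275/4.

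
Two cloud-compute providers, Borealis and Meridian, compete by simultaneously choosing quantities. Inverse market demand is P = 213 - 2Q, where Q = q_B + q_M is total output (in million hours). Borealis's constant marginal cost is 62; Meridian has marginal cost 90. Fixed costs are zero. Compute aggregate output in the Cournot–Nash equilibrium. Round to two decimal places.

45.67

Borealis's profit: π_B = (213 - 2Q)q_B - (62q_B). Setting ∂π_B/∂q_B = 0: 151 - 4q_B - 2(q_M) = 0.
Meridian's profit: π_M = (213 - 2Q)q_M - (90q_M). Setting ∂π_M/∂q_M = 0: 123 - 4q_M - 2(q_B) = 0.
Best responses: q_B = (151 - 2q_M)/4, q_M = (123 - 2q_B)/4.
Substituting one into the other gives q_B = 179/6 and q_M = 95/6.
Total output Q = 179/6 + 95/6 = 137/3.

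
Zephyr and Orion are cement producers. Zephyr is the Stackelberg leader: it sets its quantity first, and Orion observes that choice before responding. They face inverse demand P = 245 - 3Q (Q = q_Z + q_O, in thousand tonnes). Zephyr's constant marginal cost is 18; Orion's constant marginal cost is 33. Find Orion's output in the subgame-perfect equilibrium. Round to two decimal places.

15.17

The follower Orion best-responds to any q_Z: π_O = (245 - 3Q)q_O - 33q_O.
∂π_O/∂q_O = 212 - 3q_Z - 6q_O = 0 gives the reaction function q_O = (212 - 3q_Z)/6.
The leader anticipates this reaction. Substituting into P = 245 - 3Q gives P = 139 - (3/2)q_Z, so π_Z = (139 - (3/2)q_Z)q_Z - 18q_Z.
Maximising: ∂π_Z/∂q_Z = 121 - 3q_Z = 0, giving q_Z = 121/3.
Then q_O = (212 - 3·(121/3))/6 = 91/6.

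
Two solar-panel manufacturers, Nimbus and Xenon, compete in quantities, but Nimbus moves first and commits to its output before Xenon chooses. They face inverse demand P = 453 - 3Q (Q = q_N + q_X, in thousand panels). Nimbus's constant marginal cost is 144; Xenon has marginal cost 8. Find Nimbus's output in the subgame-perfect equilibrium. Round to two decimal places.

Solve by backward induction. Given q_N, the follower Xenon maximises π_X = (453 - 3q_N - 3q_X)q_X - 8q_X.
∂π_X/∂q_X = 445 - 3q_N - 6q_X = 0 gives the reaction function q_X = (445 - 3q_N)/6.
Nimbus substitutes q_X(q_N) into its own profit: π_N = q_N(453 - 3q_N - (445 - 3q_N)/2) - 144q_N = (461/2 - (3/2)q_N)q_N - 144q_N.
The leader's first-order condition 173/2 - 3q_N = 0 yields q_N = 173/6.
Then q_X = (445 - 3·(173/6))/6 = 239/4.

28.83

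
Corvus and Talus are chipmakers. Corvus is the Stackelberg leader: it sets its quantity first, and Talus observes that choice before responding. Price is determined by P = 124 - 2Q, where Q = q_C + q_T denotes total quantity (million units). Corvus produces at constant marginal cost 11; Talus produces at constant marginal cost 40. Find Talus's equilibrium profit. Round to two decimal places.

The follower Talus best-responds to any q_C: π_T = (124 - 2Q)q_T - 40q_T.
Setting the follower's marginal profit to zero, 84 - 2q_C - 4q_T = 0, i.e. q_T = (84 - 2q_C)/4.
Corvus substitutes q_T(q_C) into its own profit: π_C = q_C(124 - 2q_C - (84 - 2q_C)/2) - 11q_C = (82 - q_C)q_C - 11q_C.
Maximising: ∂π_C/∂q_C = 71 - 2q_C = 0, giving q_C = 71/2.
Then q_T = (84 - 2·(71/2))/4 = 13/4.
Price P = 124 - 2·(155/4) = 93/2.
Talus's profit: (93/2 - 40)·(13/4) = 169/8.

21.13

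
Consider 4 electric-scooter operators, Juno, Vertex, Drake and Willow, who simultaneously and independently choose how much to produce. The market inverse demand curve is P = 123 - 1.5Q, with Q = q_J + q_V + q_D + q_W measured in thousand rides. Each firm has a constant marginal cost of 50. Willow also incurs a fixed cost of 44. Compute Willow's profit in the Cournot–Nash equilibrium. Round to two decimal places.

98.11

Each firm earns π_i = (123 - 1.5Q)q_i - 50q_i.
Setting ∂π_i/∂q_i = 0 with rivals' quantities fixed: 73 - 3q_i - (3/2)·Σ_{j≠i} q_j = 0.
With identical firms every q_j equals q_i, so Σ_{j≠i} q_j = 3q_i and 73 = (15/2)q_i, giving q_i = 146/15.
Price P = 123 - (3/2)·(584/15) = 323/5.
Willow's profit: (323/5 - 50)·(146/15) - 44 = 98.1067.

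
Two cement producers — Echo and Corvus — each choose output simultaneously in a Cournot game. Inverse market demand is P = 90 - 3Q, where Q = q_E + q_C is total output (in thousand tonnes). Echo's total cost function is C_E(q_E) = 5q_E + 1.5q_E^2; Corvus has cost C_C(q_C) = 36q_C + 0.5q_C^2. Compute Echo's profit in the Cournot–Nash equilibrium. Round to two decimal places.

Echo's profit: π_E = (90 - 3Q)q_E - (5q_E + (3/2)q_E²). Setting ∂π_E/∂q_E = 0: 85 - 9q_E - 3(q_C) = 0.
Corvus's first-order condition: 54 - 7q_C - 3(q_E) = 0.
Best responses: q_E = (85 - 3q_C)/9, q_C = (54 - 3q_E)/7.
Substituting one into the other gives q_E = 433/54 and q_C = 77/18.
Price P = 90 - 3·(332/27) = 478/9.
Echo's profit: (478/9)·(433/54) - 5·(433/54) - (3/2)(433/54)² = 289.3349.

289.33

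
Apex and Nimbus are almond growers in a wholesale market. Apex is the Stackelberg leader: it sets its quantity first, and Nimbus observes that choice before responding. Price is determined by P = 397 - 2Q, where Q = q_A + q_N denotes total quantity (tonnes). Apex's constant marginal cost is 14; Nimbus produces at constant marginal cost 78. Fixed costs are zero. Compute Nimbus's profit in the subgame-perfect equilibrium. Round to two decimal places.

1140.03

The follower Nimbus best-responds to any q_A: π_N = (397 - 2Q)q_N - 78q_N.
∂π_N/∂q_N = 319 - 2q_A - 4q_N = 0 gives the reaction function q_N = (319 - 2q_A)/4.
The leader anticipates this reaction. Substituting into P = 397 - 2Q gives P = 475/2 - q_A, so π_A = (475/2 - q_A)q_A - 14q_A.
The leader's first-order condition 447/2 - 2q_A = 0 yields q_A = 447/4.
Then q_N = (319 - 2·(447/4))/4 = 191/8.
Price P = 397 - 2·(1085/8) = 503/4.
Nimbus's profit: (503/4 - 78)·(191/8) = 1140.0313.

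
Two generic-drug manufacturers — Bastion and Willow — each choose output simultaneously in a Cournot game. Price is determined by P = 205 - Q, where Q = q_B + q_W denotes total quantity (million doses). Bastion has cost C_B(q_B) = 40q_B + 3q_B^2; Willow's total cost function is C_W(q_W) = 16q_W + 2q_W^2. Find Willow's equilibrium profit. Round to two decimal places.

Bastion's profit: π_B = (205 - Q)q_B - (40q_B + 3q_B²). Setting ∂π_B/∂q_B = 0: 165 - 8q_B - (q_W) = 0.
Willow's first-order condition: 189 - 6q_W - (q_B) = 0.
Best responses: q_B = (165 - q_W)/8, q_W = (189 - q_B)/6.
Solving the pair: q_B = 801/47, q_W = 1347/47.
Price P = 205 - 45.7021 = 159.2979.
Willow's profit: 159.2979·(1347/47) - 16·(1347/47) - 2(1347/47)² = 2464.1136.

2464.11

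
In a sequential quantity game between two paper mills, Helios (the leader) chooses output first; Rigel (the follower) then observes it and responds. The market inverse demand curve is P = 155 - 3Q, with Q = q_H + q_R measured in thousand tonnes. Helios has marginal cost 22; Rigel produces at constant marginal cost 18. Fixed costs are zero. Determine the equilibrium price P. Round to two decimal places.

54.25

Solve by backward induction. Given q_H, the follower Rigel maximises π_R = (155 - 3q_H - 3q_R)q_R - 18q_R.
Follower FOC: 137 - 3q_H - 6q_R = 0, so q_R(q_H) = (137 - 3q_H)/6.
Helios substitutes q_R(q_H) into its own profit: π_H = q_H(155 - 3q_H - (137 - 3q_H)/2) - 22q_H = (173/2 - (3/2)q_H)q_H - 22q_H.
Leader FOC: 129/2 - 3q_H = 0, so q_H = 43/2.
Then q_R = (137 - 3·(43/2))/6 = 145/12.
Total output Q = 403/12, so price P = 155 - 3·(403/12) = 217/4.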